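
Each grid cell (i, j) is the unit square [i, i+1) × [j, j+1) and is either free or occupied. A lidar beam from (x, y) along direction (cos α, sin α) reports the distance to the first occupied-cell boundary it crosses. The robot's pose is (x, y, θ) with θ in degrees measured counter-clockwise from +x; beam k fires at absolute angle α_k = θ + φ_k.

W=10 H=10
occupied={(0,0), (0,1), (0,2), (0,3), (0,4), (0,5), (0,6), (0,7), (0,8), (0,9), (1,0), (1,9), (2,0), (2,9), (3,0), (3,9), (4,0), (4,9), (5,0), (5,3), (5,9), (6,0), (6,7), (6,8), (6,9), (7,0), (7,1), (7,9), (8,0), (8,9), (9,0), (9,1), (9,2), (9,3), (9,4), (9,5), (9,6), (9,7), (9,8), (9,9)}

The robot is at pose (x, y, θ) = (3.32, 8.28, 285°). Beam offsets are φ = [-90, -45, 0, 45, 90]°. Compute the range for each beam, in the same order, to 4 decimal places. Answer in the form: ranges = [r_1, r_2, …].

ranges = [2.4018, 4.6400, 7.5368, 6.5587, 2.7745]

beam 1: φ=-90°, α=195°
  cosα=-0.9659 sinα=-0.2588 | (3,8) | tMaxX 0.3313 tMaxY 1.0818 | tΔX 1.0353 tΔY 3.8637
    t=0.3313 [x] (2,8)
    t=1.0818 [y] (2,7)
    t=1.3666 [x] (1,7)
    t=2.4018 [x] (0,7) — stop
  → r_1 = 2.4018
beam 2: φ=-45°, α=240°
  cosα=-0.5000 sinα=-0.8660 | (3,8) | tMaxX 0.6400 tMaxY 0.3233 | tΔX 2.0000 tΔY 1.1547
    t=0.3233 [y] (3,7)
    t=0.6400 [x] (2,7)
    t=1.4780 [y] (2,6)
    t=2.6327 [y] (2,5)
    t=2.6400 [x] (1,5)
    t=3.7874 [y] (1,4)
    t=4.6400 [x] (0,4) — stop
  → r_2 = 4.6400
beam 3: φ=0°, α=285°
  cosα=0.2588 sinα=-0.9659 | (3,8) | tMaxX 2.6273 tMaxY 0.2899 | tΔX 3.8637 tΔY 1.0353
    t=0.2899 [y] (3,7)
    t=1.3252 [y] (3,6)
    t=2.3604 [y] (3,5)
    t=2.6273 [x] (4,5)
    t=3.3957 [y] (4,4)
    t=4.4310 [y] (4,3)
    t=5.4663 [y] (4,2)
    t=6.4910 [x] (5,2)
    t=6.5015 [y] (5,1)
    t=7.5368 [y] (5,0) — stop
  → r_3 = 7.5368
beam 4: φ=45°, α=330°
  cosα=0.8660 sinα=-0.5000 | (3,8) | tMaxX 0.7852 tMaxY 0.5600 | tΔX 1.1547 tΔY 2.0000
    t=0.5600 [y] (3,7)
    t=0.7852 [x] (4,7)
    t=1.9399 [x] (5,7)
    t=2.5600 [y] (5,6)
    t=3.0946 [x] (6,6)
    t=4.2493 [x] (7,6)
    t=4.5600 [y] (7,5)
    t=5.4040 [x] (8,5)
    t=6.5587 [x] (9,5) — stop
  → r_4 = 6.5587
beam 5: φ=90°, α=15°
  cosα=0.9659 sinα=0.2588 | (3,8) | tMaxX 0.7040 tMaxY 2.7819 | tΔX 1.0353 tΔY 3.8637
    t=0.7040 [x] (4,8)
    t=1.7393 [x] (5,8)
    t=2.7745 [x] (6,8) — stop
  → r_5 = 2.7745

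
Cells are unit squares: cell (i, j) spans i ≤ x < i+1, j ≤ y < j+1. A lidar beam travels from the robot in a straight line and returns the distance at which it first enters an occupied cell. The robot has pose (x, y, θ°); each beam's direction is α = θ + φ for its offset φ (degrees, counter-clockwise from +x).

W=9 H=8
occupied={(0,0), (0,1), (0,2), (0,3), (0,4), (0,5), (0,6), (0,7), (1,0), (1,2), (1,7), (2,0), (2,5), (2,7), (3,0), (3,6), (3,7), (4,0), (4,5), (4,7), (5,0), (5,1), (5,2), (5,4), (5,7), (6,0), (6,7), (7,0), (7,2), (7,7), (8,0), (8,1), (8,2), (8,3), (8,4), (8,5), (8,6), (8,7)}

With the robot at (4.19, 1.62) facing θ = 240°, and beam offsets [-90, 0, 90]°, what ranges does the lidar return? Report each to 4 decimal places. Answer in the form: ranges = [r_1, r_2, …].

beam 1: φ=-90°, α=150°
  d=(-0.8660,0.5000)  start (4,1)  tX=0.2194 tY=0.7600  stride 1/|dx|=1.1547 1/|dy|=2.0000
    cross x-line → (3,1), t=0.2194
    cross y-line → (3,2), t=0.7600
    cross x-line → (2,2), t=1.3741
    cross x-line → (1,2), t=2.5288 (wall)
  → r_1 = 2.5288
beam 2: φ=0°, α=240°
  d=(-0.5000,-0.8660)  start (4,1)  tX=0.3800 tY=0.7159  stride 1/|dx|=2.0000 1/|dy|=1.1547
    cross x-line → (3,1), t=0.3800
    cross y-line → (3,0), t=0.7159 (wall)
  → r_2 = 0.7159
beam 3: φ=90°, α=330°
  d=(0.8660,-0.5000)  start (4,1)  tX=0.9353 tY=1.2400  stride 1/|dx|=1.1547 1/|dy|=2.0000
    cross x-line → (5,1), t=0.9353 (wall)
  → r_3 = 0.9353

ranges = [2.5288, 0.7159, 0.9353]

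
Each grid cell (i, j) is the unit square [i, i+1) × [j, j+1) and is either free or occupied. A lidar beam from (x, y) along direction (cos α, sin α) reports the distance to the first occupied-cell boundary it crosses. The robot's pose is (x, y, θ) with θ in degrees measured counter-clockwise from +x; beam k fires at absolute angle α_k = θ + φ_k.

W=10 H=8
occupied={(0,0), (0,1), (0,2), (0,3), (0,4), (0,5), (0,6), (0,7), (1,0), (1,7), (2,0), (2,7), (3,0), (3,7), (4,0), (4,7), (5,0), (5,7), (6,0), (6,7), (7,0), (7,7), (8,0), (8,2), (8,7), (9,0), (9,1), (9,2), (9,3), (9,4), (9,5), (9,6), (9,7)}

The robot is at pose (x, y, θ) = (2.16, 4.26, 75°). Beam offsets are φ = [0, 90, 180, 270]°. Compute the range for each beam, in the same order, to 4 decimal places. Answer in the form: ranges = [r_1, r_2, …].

beam 1: φ=0°, α=75°
  direction (0.2588, 0.9659); cell (2,4); t to first gridline: x 3.2455, y 0.7661 (then +3.8637 / +1.0353)
    (2,5) via y @ 0.7661
    (2,6) via y @ 1.8014
    (2,7) via y @ 2.8367  # hit
  → r_1 = 2.8367
beam 2: φ=90°, α=165°
  direction (-0.9659, 0.2588); cell (2,4); t to first gridline: x 0.1656, y 2.8591 (then +1.0353 / +3.8637)
    (1,4) via x @ 0.1656
    (0,4) via x @ 1.2009  # hit
  → r_2 = 1.2009
beam 3: φ=180°, α=255°
  direction (-0.2588, -0.9659); cell (2,4); t to first gridline: x 0.6182, y 0.2692 (then +3.8637 / +1.0353)
    (2,3) via y @ 0.2692
    (1,3) via x @ 0.6182
    (1,2) via y @ 1.3044
    (1,1) via y @ 2.3397
    (1,0) via y @ 3.3750  # hit
  → r_3 = 3.3750
beam 4: φ=270°, α=345°
  direction (0.9659, -0.2588); cell (2,4); t to first gridline: x 0.8696, y 1.0046 (then +1.0353 / +3.8637)
    (3,4) via x @ 0.8696
    (3,3) via y @ 1.0046
    (4,3) via x @ 1.9049
    (5,3) via x @ 2.9402
    (6,3) via x @ 3.9755
    (6,2) via y @ 4.8683
    (7,2) via x @ 5.0107
    (8,2) via x @ 6.0460  # hit
  → r_4 = 6.0460

ranges = [2.8367, 1.2009, 3.3750, 6.0460]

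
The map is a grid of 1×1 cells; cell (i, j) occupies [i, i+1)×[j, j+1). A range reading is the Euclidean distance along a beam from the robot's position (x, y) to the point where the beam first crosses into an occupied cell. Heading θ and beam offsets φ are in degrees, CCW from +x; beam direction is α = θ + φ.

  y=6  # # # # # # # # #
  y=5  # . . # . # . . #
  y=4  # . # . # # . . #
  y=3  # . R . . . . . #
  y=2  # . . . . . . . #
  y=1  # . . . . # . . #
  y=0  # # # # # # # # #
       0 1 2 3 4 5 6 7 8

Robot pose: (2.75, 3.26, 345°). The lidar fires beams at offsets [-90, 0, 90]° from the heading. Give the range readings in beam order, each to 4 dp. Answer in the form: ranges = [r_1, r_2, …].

beam 1: φ=-90°, α=255°
  direction (-0.2588, -0.9659); cell (2,3); t to first gridline: x 2.8978, y 0.2692 (then +3.8637 / +1.0353)
    (2,2) via y @ 0.2692
    (2,1) via y @ 1.3044
    (2,0) via y @ 2.3397  # hit
  → r_1 = 2.3397
beam 2: φ=0°, α=345°
  direction (0.9659, -0.2588); cell (2,3); t to first gridline: x 0.2588, y 1.0046 (then +1.0353 / +3.8637)
    (3,3) via x @ 0.2588
    (3,2) via y @ 1.0046
    (4,2) via x @ 1.2941
    (5,2) via x @ 2.3294
    (6,2) via x @ 3.3646
    (7,2) via x @ 4.3999
    (7,1) via y @ 4.8683
    (8,1) via x @ 5.4352  # hit
  → r_2 = 5.4352
beam 3: φ=90°, α=75°
  direction (0.2588, 0.9659); cell (2,3); t to first gridline: x 0.9659, y 0.7661 (then +3.8637 / +1.0353)
    (2,4) via y @ 0.7661  # hit
  → r_3 = 0.7661

ranges = [2.3397, 5.4352, 0.7661]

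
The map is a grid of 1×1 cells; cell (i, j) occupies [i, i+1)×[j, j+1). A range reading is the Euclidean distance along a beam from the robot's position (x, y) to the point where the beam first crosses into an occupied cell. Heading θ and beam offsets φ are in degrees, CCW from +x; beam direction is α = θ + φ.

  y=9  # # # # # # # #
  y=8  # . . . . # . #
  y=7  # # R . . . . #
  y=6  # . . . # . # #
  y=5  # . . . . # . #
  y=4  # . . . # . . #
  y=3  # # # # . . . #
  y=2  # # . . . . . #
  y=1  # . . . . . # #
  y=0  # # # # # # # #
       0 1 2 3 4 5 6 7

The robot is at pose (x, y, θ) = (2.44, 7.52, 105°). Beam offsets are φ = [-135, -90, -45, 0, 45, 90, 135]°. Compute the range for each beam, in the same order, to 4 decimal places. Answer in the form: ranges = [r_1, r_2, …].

beam 1: φ=-135°, α=330°
  d=(0.8660,-0.5000)  start (2,7)  tX=0.6466 tY=1.0400  stride 1/|dx|=1.1547 1/|dy|=2.0000
    cross x-line → (3,7), t=0.6466
    cross y-line → (3,6), t=1.0400
    cross x-line → (4,6), t=1.8013 (wall)
  → r_1 = 1.8013
beam 2: φ=-90°, α=15°
  d=(0.9659,0.2588)  start (2,7)  tX=0.5798 tY=1.8546  stride 1/|dx|=1.0353 1/|dy|=3.8637
    cross x-line → (3,7), t=0.5798
    cross x-line → (4,7), t=1.6150
    cross y-line → (4,8), t=1.8546
    cross x-line → (5,8), t=2.6503 (wall)
  → r_2 = 2.6503
beam 3: φ=-45°, α=60°
  d=(0.5000,0.8660)  start (2,7)  tX=1.1200 tY=0.5543  stride 1/|dx|=2.0000 1/|dy|=1.1547
    cross y-line → (2,8), t=0.5543
    cross x-line → (3,8), t=1.1200
    cross y-line → (3,9), t=1.7090 (wall)
  → r_3 = 1.7090
beam 4: φ=0°, α=105°
  d=(-0.2588,0.9659)  start (2,7)  tX=1.7000 tY=0.4969  stride 1/|dx|=3.8637 1/|dy|=1.0353
    cross y-line → (2,8), t=0.4969
    cross y-line → (2,9), t=1.5322 (wall)
  → r_4 = 1.5322
beam 5: φ=45°, α=150°
  d=(-0.8660,0.5000)  start (2,7)  tX=0.5081 tY=0.9600  stride 1/|dx|=1.1547 1/|dy|=2.0000
    cross x-line → (1,7), t=0.5081 (wall)
  → r_5 = 0.5081
beam 6: φ=90°, α=195°
  d=(-0.9659,-0.2588)  start (2,7)  tX=0.4555 tY=2.0091  stride 1/|dx|=1.0353 1/|dy|=3.8637
    cross x-line → (1,7), t=0.4555 (wall)
  → r_6 = 0.4555
beam 7: φ=135°, α=240°
  d=(-0.5000,-0.8660)  start (2,7)  tX=0.8800 tY=0.6004  stride 1/|dx|=2.0000 1/|dy|=1.1547
    cross y-line → (2,6), t=0.6004
    cross x-line → (1,6), t=0.8800
    cross y-line → (1,5), t=1.7551
    cross x-line → (0,5), t=2.8800 (wall)
  → r_7 = 2.8800

ranges = [1.8013, 2.6503, 1.7090, 1.5322, 0.5081, 0.4555, 2.8800]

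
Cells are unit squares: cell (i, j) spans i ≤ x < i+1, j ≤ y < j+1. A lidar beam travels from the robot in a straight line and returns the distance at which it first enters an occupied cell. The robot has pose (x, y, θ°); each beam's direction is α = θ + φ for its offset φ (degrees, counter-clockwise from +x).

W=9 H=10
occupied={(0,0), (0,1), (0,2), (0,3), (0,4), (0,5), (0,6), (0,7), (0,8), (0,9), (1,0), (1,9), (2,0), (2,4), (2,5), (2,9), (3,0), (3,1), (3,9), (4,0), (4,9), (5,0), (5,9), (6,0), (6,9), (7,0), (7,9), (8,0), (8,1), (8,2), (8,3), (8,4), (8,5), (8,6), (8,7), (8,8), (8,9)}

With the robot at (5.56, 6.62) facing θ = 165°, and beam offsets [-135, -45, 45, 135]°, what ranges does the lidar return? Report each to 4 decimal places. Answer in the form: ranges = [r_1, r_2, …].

beam 1: φ=-135°, α=30°
  d=(0.8660,0.5000)  start (5,6)  tX=0.5081 tY=0.7600  stride 1/|dx|=1.1547 1/|dy|=2.0000
    cross x-line → (6,6), t=0.5081
    cross y-line → (6,7), t=0.7600
    cross x-line → (7,7), t=1.6628
    cross y-line → (7,8), t=2.7600
    cross x-line → (8,8), t=2.8175 (wall)
  → r_1 = 2.8175
beam 2: φ=-45°, α=120°
  d=(-0.5000,0.8660)  start (5,6)  tX=1.1200 tY=0.4388  stride 1/|dx|=2.0000 1/|dy|=1.1547
    cross y-line → (5,7), t=0.4388
    cross x-line → (4,7), t=1.1200
    cross y-line → (4,8), t=1.5935
    cross y-line → (4,9), t=2.7482 (wall)
  → r_2 = 2.7482
beam 3: φ=45°, α=210°
  d=(-0.8660,-0.5000)  start (5,6)  tX=0.6466 tY=1.2400  stride 1/|dx|=1.1547 1/|dy|=2.0000
    cross x-line → (4,6), t=0.6466
    cross y-line → (4,5), t=1.2400
    cross x-line → (3,5), t=1.8013
    cross x-line → (2,5), t=2.9560 (wall)
  → r_3 = 2.9560
beam 4: φ=135°, α=300°
  d=(0.5000,-0.8660)  start (5,6)  tX=0.8800 tY=0.7159  stride 1/|dx|=2.0000 1/|dy|=1.1547
    cross y-line → (5,5), t=0.7159
    cross x-line → (6,5), t=0.8800
    cross y-line → (6,4), t=1.8706
    cross x-line → (7,4), t=2.8800
    cross y-line → (7,3), t=3.0253
    cross y-line → (7,2), t=4.1800
    cross x-line → (8,2), t=4.8800 (wall)
  → r_4 = 4.8800

ranges = [2.8175, 2.7482, 2.9560, 4.8800]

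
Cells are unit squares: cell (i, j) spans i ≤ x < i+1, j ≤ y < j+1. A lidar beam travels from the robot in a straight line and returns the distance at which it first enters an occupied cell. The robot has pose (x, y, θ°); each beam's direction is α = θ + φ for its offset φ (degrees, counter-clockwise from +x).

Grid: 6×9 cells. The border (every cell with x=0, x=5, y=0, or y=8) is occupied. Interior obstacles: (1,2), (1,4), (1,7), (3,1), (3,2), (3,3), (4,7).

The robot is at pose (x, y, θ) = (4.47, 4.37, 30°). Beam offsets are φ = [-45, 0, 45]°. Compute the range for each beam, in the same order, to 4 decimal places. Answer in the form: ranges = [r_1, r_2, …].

ranges = [0.5487, 0.6120, 2.0478]

beam 1: φ=-45°, α=345°
  d=(0.9659,-0.2588)  start (4,4)  tX=0.5487 tY=1.4296  stride 1/|dx|=1.0353 1/|dy|=3.8637
    cross x-line → (5,4), t=0.5487 (wall)
  → r_1 = 0.5487
beam 2: φ=0°, α=30°
  d=(0.8660,0.5000)  start (4,4)  tX=0.6120 tY=1.2600  stride 1/|dx|=1.1547 1/|dy|=2.0000
    cross x-line → (5,4), t=0.6120 (wall)
  → r_2 = 0.6120
beam 3: φ=45°, α=75°
  d=(0.2588,0.9659)  start (4,4)  tX=2.0478 tY=0.6522  stride 1/|dx|=3.8637 1/|dy|=1.0353
    cross y-line → (4,5), t=0.6522
    cross y-line → (4,6), t=1.6875
    cross x-line → (5,6), t=2.0478 (wall)
  → r_3 = 2.0478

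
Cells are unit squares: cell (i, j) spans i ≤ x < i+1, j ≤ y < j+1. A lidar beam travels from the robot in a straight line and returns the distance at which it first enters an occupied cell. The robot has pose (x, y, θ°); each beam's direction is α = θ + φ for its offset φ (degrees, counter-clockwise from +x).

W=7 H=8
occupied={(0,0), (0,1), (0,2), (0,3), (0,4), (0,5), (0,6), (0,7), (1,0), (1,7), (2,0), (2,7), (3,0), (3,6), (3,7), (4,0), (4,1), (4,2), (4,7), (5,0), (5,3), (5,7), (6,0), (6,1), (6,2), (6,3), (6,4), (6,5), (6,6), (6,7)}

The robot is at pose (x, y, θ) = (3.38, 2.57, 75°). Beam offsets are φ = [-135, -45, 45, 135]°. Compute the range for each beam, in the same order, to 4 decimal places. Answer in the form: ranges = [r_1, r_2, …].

beam 1: φ=-135°, α=300°
  dir = (cos 300°, sin 300°) = (0.5000, -0.8660); from cell (3,2)
  next x-line at t=1.2400, next y-line at t=0.6582; Δt_x=2.0000, Δt_y=1.1547
    y: enter (3,1) at t=0.6582
    x: enter (4,1) at t=1.2400 ← occupied
  → r_1 = 1.2400
beam 2: φ=-45°, α=30°
  dir = (cos 30°, sin 30°) = (0.8660, 0.5000); from cell (3,2)
  next x-line at t=0.7159, next y-line at t=0.8600; Δt_x=1.1547, Δt_y=2.0000
    x: enter (4,2) at t=0.7159 ← occupied
  → r_2 = 0.7159
beam 3: φ=45°, α=120°
  dir = (cos 120°, sin 120°) = (-0.5000, 0.8660); from cell (3,2)
  next x-line at t=0.7600, next y-line at t=0.4965; Δt_x=2.0000, Δt_y=1.1547
    y: enter (3,3) at t=0.4965
    x: enter (2,3) at t=0.7600
    y: enter (2,4) at t=1.6512
    x: enter (1,4) at t=2.7600
    y: enter (1,5) at t=2.8059
    y: enter (1,6) at t=3.9606
    x: enter (0,6) at t=4.7600 ← occupied
  → r_3 = 4.7600
beam 4: φ=135°, α=210°
  dir = (cos 210°, sin 210°) = (-0.8660, -0.5000); from cell (3,2)
  next x-line at t=0.4388, next y-line at t=1.1400; Δt_x=1.1547, Δt_y=2.0000
    x: enter (2,2) at t=0.4388
    y: enter (2,1) at t=1.1400
    x: enter (1,1) at t=1.5935
    x: enter (0,1) at t=2.7482 ← occupied
  → r_4 = 2.7482

ranges = [1.2400, 0.7159, 4.7600, 2.7482]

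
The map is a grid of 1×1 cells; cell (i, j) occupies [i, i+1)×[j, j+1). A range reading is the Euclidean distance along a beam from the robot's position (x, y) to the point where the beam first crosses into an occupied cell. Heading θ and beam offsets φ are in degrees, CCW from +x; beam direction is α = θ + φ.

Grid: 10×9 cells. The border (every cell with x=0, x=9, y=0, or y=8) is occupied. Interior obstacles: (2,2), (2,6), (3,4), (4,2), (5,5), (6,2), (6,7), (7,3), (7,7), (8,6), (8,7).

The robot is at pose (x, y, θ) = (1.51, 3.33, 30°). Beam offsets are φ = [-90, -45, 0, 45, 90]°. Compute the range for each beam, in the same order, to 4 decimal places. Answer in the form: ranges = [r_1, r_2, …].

ranges = [0.9800, 1.2750, 1.7205, 2.7642, 1.0200]

beam 1: φ=-90°, α=300°
  d=(0.5000,-0.8660)  start (1,3)  tX=0.9800 tY=0.3811  stride 1/|dx|=2.0000 1/|dy|=1.1547
    cross y-line → (1,2), t=0.3811
    cross x-line → (2,2), t=0.9800 (wall)
  → r_1 = 0.9800
beam 2: φ=-45°, α=345°
  d=(0.9659,-0.2588)  start (1,3)  tX=0.5073 tY=1.2750  stride 1/|dx|=1.0353 1/|dy|=3.8637
    cross x-line → (2,3), t=0.5073
    cross y-line → (2,2), t=1.2750 (wall)
  → r_2 = 1.2750
beam 3: φ=0°, α=30°
  d=(0.8660,0.5000)  start (1,3)  tX=0.5658 tY=1.3400  stride 1/|dx|=1.1547 1/|dy|=2.0000
    cross x-line → (2,3), t=0.5658
    cross y-line → (2,4), t=1.3400
    cross x-line → (3,4), t=1.7205 (wall)
  → r_3 = 1.7205
beam 4: φ=45°, α=75°
  d=(0.2588,0.9659)  start (1,3)  tX=1.8932 tY=0.6936  stride 1/|dx|=3.8637 1/|dy|=1.0353
    cross y-line → (1,4), t=0.6936
    cross y-line → (1,5), t=1.7289
    cross x-line → (2,5), t=1.8932
    cross y-line → (2,6), t=2.7642 (wall)
  → r_4 = 2.7642
beam 5: φ=90°, α=120°
  d=(-0.5000,0.8660)  start (1,3)  tX=1.0200 tY=0.7736  stride 1/|dx|=2.0000 1/|dy|=1.1547
    cross y-line → (1,4), t=0.7736
    cross x-line → (0,4), t=1.0200 (wall)
  → r_5 = 1.0200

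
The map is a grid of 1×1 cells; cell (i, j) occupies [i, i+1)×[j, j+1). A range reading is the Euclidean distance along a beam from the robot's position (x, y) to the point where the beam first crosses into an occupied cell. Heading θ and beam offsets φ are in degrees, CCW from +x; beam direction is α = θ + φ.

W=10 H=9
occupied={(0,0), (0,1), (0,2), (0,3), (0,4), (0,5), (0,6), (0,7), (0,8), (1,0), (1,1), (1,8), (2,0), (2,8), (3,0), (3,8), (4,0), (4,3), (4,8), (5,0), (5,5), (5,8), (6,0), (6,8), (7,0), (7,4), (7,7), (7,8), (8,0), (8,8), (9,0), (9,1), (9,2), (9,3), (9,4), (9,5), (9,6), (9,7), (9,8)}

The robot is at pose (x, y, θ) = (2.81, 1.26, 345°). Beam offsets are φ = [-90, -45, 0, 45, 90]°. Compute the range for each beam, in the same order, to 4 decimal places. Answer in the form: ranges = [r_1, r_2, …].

ranges = [0.2692, 0.3002, 1.0046, 5.4800, 6.9778]

beam 1: φ=-90°, α=255°
  d=(-0.2588,-0.9659)  start (2,1)  tX=3.1296 tY=0.2692  stride 1/|dx|=3.8637 1/|dy|=1.0353
    cross y-line → (2,0), t=0.2692 (wall)
  → r_1 = 0.2692
beam 2: φ=-45°, α=300°
  d=(0.5000,-0.8660)  start (2,1)  tX=0.3800 tY=0.3002  stride 1/|dx|=2.0000 1/|dy|=1.1547
    cross y-line → (2,0), t=0.3002 (wall)
  → r_2 = 0.3002
beam 3: φ=0°, α=345°
  d=(0.9659,-0.2588)  start (2,1)  tX=0.1967 tY=1.0046  stride 1/|dx|=1.0353 1/|dy|=3.8637
    cross x-line → (3,1), t=0.1967
    cross y-line → (3,0), t=1.0046 (wall)
  → r_3 = 1.0046
beam 4: φ=45°, α=30°
  d=(0.8660,0.5000)  start (2,1)  tX=0.2194 tY=1.4800  stride 1/|dx|=1.1547 1/|dy|=2.0000
    cross x-line → (3,1), t=0.2194
    cross x-line → (4,1), t=1.3741
    cross y-line → (4,2), t=1.4800
    cross x-line → (5,2), t=2.5288
    cross y-line → (5,3), t=3.4800
    cross x-line → (6,3), t=3.6835
    cross x-line → (7,3), t=4.8382
    cross y-line → (7,4), t=5.4800 (wall)
  → r_4 = 5.4800
beam 5: φ=90°, α=75°
  d=(0.2588,0.9659)  start (2,1)  tX=0.7341 tY=0.7661  stride 1/|dx|=3.8637 1/|dy|=1.0353
    cross x-line → (3,1), t=0.7341
    cross y-line → (3,2), t=0.7661
    cross y-line → (3,3), t=1.8014
    cross y-line → (3,4), t=2.8367
    cross y-line → (3,5), t=3.8719
    cross x-line → (4,5), t=4.5978
    cross y-line → (4,6), t=4.9072
    cross y-line → (4,7), t=5.9425
    cross y-line → (4,8), t=6.9778 (wall)
  → r_5 = 6.9778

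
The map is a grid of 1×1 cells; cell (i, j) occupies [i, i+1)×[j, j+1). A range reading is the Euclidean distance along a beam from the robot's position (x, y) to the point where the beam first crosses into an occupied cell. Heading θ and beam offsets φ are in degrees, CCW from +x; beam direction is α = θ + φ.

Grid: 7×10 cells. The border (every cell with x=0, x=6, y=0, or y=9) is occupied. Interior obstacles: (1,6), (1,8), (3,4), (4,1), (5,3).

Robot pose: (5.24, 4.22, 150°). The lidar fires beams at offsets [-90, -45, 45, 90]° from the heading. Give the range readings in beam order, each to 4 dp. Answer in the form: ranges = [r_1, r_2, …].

beam 1: φ=-90°, α=60°
  dir = (cos 60°, sin 60°) = (0.5000, 0.8660); from cell (5,4)
  next x-line at t=1.5200, next y-line at t=0.9007; Δt_x=2.0000, Δt_y=1.1547
    y: enter (5,5) at t=0.9007
    x: enter (6,5) at t=1.5200 ← occupied
  → r_1 = 1.5200
beam 2: φ=-45°, α=105°
  dir = (cos 105°, sin 105°) = (-0.2588, 0.9659); from cell (5,4)
  next x-line at t=0.9273, next y-line at t=0.8075; Δt_x=3.8637, Δt_y=1.0353
    y: enter (5,5) at t=0.8075
    x: enter (4,5) at t=0.9273
    y: enter (4,6) at t=1.8428
    y: enter (4,7) at t=2.8781
    y: enter (4,8) at t=3.9133
    x: enter (3,8) at t=4.7910
    y: enter (3,9) at t=4.9486 ← occupied
  → r_2 = 4.9486
beam 3: φ=45°, α=195°
  dir = (cos 195°, sin 195°) = (-0.9659, -0.2588); from cell (5,4)
  next x-line at t=0.2485, next y-line at t=0.8500; Δt_x=1.0353, Δt_y=3.8637
    x: enter (4,4) at t=0.2485
    y: enter (4,3) at t=0.8500
    x: enter (3,3) at t=1.2837
    x: enter (2,3) at t=2.3190
    x: enter (1,3) at t=3.3543
    x: enter (0,3) at t=4.3896 ← occupied
  → r_3 = 4.3896
beam 4: φ=90°, α=240°
  dir = (cos 240°, sin 240°) = (-0.5000, -0.8660); from cell (5,4)
  next x-line at t=0.4800, next y-line at t=0.2540; Δt_x=2.0000, Δt_y=1.1547
    y: enter (5,3) at t=0.2540 ← occupied
  → r_4 = 0.2540

ranges = [1.5200, 4.9486, 4.3896, 0.2540]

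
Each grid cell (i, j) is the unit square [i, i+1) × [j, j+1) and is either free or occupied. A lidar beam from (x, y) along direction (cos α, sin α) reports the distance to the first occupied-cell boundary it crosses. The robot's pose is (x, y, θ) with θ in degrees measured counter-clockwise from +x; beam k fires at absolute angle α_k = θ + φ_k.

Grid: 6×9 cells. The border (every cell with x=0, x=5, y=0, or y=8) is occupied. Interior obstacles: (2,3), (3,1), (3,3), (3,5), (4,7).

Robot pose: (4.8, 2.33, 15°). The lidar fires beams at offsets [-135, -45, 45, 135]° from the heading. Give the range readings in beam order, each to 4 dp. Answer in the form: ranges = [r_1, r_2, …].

ranges = [1.5358, 0.2309, 0.4000, 1.3400]

beam 1: φ=-135°, α=240°
  dir = (cos 240°, sin 240°) = (-0.5000, -0.8660); from cell (4,2)
  next x-line at t=1.6000, next y-line at t=0.3811; Δt_x=2.0000, Δt_y=1.1547
    y: enter (4,1) at t=0.3811
    y: enter (4,0) at t=1.5358 ← occupied
  → r_1 = 1.5358
beam 2: φ=-45°, α=330°
  dir = (cos 330°, sin 330°) = (0.8660, -0.5000); from cell (4,2)
  next x-line at t=0.2309, next y-line at t=0.6600; Δt_x=1.1547, Δt_y=2.0000
    x: enter (5,2) at t=0.2309 ← occupied
  → r_2 = 0.2309
beam 3: φ=45°, α=60°
  dir = (cos 60°, sin 60°) = (0.5000, 0.8660); from cell (4,2)
  next x-line at t=0.4000, next y-line at t=0.7736; Δt_x=2.0000, Δt_y=1.1547
    x: enter (5,2) at t=0.4000 ← occupied
  → r_3 = 0.4000
beam 4: φ=135°, α=150°
  dir = (cos 150°, sin 150°) = (-0.8660, 0.5000); from cell (4,2)
  next x-line at t=0.9238, next y-line at t=1.3400; Δt_x=1.1547, Δt_y=2.0000
    x: enter (3,2) at t=0.9238
    y: enter (3,3) at t=1.3400 ← occupied
  → r_4 = 1.3400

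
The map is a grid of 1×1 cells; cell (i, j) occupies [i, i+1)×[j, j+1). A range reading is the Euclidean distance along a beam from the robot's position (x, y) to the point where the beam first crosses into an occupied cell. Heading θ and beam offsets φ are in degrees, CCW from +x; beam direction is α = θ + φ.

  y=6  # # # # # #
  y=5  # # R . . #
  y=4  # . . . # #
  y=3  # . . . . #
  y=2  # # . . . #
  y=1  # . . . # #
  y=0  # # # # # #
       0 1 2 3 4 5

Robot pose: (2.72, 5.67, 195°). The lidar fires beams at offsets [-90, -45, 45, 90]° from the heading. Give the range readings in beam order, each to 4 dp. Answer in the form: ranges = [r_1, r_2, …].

ranges = [0.3416, 0.6600, 3.0831, 4.8347]

beam 1: φ=-90°, α=105°
  d=(-0.2588,0.9659)  start (2,5)  tX=2.7819 tY=0.3416  stride 1/|dx|=3.8637 1/|dy|=1.0353
    cross y-line → (2,6), t=0.3416 (wall)
  → r_1 = 0.3416
beam 2: φ=-45°, α=150°
  d=(-0.8660,0.5000)  start (2,5)  tX=0.8314 tY=0.6600  stride 1/|dx|=1.1547 1/|dy|=2.0000
    cross y-line → (2,6), t=0.6600 (wall)
  → r_2 = 0.6600
beam 3: φ=45°, α=240°
  d=(-0.5000,-0.8660)  start (2,5)  tX=1.4400 tY=0.7736  stride 1/|dx|=2.0000 1/|dy|=1.1547
    cross y-line → (2,4), t=0.7736
    cross x-line → (1,4), t=1.4400
    cross y-line → (1,3), t=1.9283
    cross y-line → (1,2), t=3.0831 (wall)
  → r_3 = 3.0831
beam 4: φ=90°, α=285°
  d=(0.2588,-0.9659)  start (2,5)  tX=1.0818 tY=0.6936  stride 1/|dx|=3.8637 1/|dy|=1.0353
    cross y-line → (2,4), t=0.6936
    cross x-line → (3,4), t=1.0818
    cross y-line → (3,3), t=1.7289
    cross y-line → (3,2), t=2.7642
    cross y-line → (3,1), t=3.7995
    cross y-line → (3,0), t=4.8347 (wall)
  → r_4 = 4.8347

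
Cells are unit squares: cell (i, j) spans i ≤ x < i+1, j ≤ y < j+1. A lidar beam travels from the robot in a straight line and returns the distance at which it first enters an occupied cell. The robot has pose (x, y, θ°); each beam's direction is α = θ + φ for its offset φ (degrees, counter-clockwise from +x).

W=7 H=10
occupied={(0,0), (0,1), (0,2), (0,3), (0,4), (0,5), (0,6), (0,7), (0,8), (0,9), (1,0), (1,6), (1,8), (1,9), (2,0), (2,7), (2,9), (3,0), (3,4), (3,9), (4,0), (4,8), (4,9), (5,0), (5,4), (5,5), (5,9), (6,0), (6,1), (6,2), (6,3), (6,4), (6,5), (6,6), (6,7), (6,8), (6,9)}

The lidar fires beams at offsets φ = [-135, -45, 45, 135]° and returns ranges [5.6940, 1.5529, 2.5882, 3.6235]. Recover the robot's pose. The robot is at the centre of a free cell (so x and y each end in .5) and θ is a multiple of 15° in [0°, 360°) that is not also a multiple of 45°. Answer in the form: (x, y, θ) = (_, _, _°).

Enumerate (i+0.5, j+0.5, θ) over the 33 free cells and 16 admissible headings. For each, cast all 4 beams and compare to the given ranges.
  (2.5, 3.5, 120°): beam 1 = 3.6235 ≠ 5.6940 ✗
  (5.5, 6.5, 75°): beam 1 = 0.5774 ≠ 5.6940 ✗
  (4.5, 6.5, 30°): beam 1 = 1.9319 ≠ 5.6940 ✗
  (4.5, 4.5, 60°): beam 1 = 3.6235 ≠ 5.6940 ✗
  …
  (2.5, 3.5, 210°): r_1=5.6940, r_2=1.5529, r_3=2.5882, r_4=3.6235 — all match ✓
No second candidate reproduces the full scan.

(x, y, θ) = (2.5, 3.5, 210°)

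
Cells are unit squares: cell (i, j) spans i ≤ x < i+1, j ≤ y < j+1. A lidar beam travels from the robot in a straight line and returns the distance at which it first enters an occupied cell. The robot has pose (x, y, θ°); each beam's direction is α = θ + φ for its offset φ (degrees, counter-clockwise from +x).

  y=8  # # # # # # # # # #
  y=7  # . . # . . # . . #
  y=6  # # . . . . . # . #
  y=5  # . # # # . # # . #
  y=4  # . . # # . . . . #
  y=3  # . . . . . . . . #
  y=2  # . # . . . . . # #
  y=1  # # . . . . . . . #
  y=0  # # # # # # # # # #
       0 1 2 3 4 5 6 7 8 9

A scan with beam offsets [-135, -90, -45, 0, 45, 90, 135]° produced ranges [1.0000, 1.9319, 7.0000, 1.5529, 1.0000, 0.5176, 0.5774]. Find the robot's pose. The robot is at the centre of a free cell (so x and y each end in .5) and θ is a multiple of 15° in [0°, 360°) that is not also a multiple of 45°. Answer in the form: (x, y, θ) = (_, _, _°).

(x, y, θ) = (8.5, 4.5, 255°)

Candidates: 42 free-cell centres × 16 headings = 672 poses. Raycast each; keep the one whose scan matches to 4 dp.
  (8.5, 7.5, 195°): beam 1 = 0.5774 ≠ 1.0000 ✗
  (8.5, 7.5, 300°): beam 1 = 1.5529 ≠ 1.0000 ✗
  (3.5, 2.5, 255°): beam 1 = 2.8868 ≠ 1.0000 ✗
  …
  (8.5, 4.5, 255°): r_1=1.0000, r_2=1.9319, r_3=7.0000, r_4=1.5529, r_5=1.0000, r_6=0.5176, r_7=0.5774 — all match ✓
No second candidate reproduces the full scan.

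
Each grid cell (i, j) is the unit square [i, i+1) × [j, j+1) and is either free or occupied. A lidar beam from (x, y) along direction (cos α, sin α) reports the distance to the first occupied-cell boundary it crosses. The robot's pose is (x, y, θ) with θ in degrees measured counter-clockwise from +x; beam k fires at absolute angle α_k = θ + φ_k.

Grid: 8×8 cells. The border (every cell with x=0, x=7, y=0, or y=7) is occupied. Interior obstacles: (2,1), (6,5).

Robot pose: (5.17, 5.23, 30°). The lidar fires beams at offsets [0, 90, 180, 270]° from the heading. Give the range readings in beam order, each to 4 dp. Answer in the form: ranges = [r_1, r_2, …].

ranges = [0.9584, 2.0438, 4.8151, 3.6600]

beam 1: φ=0°, α=30°
  dir = (cos 30°, sin 30°) = (0.8660, 0.5000); from cell (5,5)
  next x-line at t=0.9584, next y-line at t=1.5400; Δt_x=1.1547, Δt_y=2.0000
    x: enter (6,5) at t=0.9584 ← occupied
  → r_1 = 0.9584
beam 2: φ=90°, α=120°
  dir = (cos 120°, sin 120°) = (-0.5000, 0.8660); from cell (5,5)
  next x-line at t=0.3400, next y-line at t=0.8891; Δt_x=2.0000, Δt_y=1.1547
    x: enter (4,5) at t=0.3400
    y: enter (4,6) at t=0.8891
    y: enter (4,7) at t=2.0438 ← occupied
  → r_2 = 2.0438
beam 3: φ=180°, α=210°
  dir = (cos 210°, sin 210°) = (-0.8660, -0.5000); from cell (5,5)
  next x-line at t=0.1963, next y-line at t=0.4600; Δt_x=1.1547, Δt_y=2.0000
    x: enter (4,5) at t=0.1963
    y: enter (4,4) at t=0.4600
    x: enter (3,4) at t=1.3510
    y: enter (3,3) at t=2.4600
    x: enter (2,3) at t=2.5057
    x: enter (1,3) at t=3.6604
    y: enter (1,2) at t=4.4600
    x: enter (0,2) at t=4.8151 ← occupied
  → r_3 = 4.8151
beam 4: φ=270°, α=300°
  dir = (cos 300°, sin 300°) = (0.5000, -0.8660); from cell (5,5)
  next x-line at t=1.6600, next y-line at t=0.2656; Δt_x=2.0000, Δt_y=1.1547
    y: enter (5,4) at t=0.2656
    y: enter (5,3) at t=1.4203
    x: enter (6,3) at t=1.6600
    y: enter (6,2) at t=2.5750
    x: enter (7,2) at t=3.6600 ← occupied
  → r_4 = 3.6600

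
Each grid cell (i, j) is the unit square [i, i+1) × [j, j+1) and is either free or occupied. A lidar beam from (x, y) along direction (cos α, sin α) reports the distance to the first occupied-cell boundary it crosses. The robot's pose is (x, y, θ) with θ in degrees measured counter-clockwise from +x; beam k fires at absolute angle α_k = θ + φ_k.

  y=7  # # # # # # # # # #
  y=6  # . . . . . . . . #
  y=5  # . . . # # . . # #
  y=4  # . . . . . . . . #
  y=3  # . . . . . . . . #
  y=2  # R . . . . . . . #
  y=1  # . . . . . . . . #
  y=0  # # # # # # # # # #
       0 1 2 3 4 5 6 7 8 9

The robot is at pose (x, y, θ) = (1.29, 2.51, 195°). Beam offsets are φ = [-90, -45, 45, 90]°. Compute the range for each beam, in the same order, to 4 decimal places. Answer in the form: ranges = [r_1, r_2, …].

ranges = [1.1205, 0.3349, 0.5800, 1.5633]

beam 1: φ=-90°, α=105°
  d=(-0.2588,0.9659)  start (1,2)  tX=1.1205 tY=0.5073  stride 1/|dx|=3.8637 1/|dy|=1.0353
    cross y-line → (1,3), t=0.5073
    cross x-line → (0,3), t=1.1205 (wall)
  → r_1 = 1.1205
beam 2: φ=-45°, α=150°
  d=(-0.8660,0.5000)  start (1,2)  tX=0.3349 tY=0.9800  stride 1/|dx|=1.1547 1/|dy|=2.0000
    cross x-line → (0,2), t=0.3349 (wall)
  → r_2 = 0.3349
beam 3: φ=45°, α=240°
  d=(-0.5000,-0.8660)  start (1,2)  tX=0.5800 tY=0.5889  stride 1/|dx|=2.0000 1/|dy|=1.1547
    cross x-line → (0,2), t=0.5800 (wall)
  → r_3 = 0.5800
beam 4: φ=90°, α=285°
  d=(0.2588,-0.9659)  start (1,2)  tX=2.7432 tY=0.5280  stride 1/|dx|=3.8637 1/|dy|=1.0353
    cross y-line → (1,1), t=0.5280
    cross y-line → (1,0), t=1.5633 (wall)
  → r_4 = 1.5633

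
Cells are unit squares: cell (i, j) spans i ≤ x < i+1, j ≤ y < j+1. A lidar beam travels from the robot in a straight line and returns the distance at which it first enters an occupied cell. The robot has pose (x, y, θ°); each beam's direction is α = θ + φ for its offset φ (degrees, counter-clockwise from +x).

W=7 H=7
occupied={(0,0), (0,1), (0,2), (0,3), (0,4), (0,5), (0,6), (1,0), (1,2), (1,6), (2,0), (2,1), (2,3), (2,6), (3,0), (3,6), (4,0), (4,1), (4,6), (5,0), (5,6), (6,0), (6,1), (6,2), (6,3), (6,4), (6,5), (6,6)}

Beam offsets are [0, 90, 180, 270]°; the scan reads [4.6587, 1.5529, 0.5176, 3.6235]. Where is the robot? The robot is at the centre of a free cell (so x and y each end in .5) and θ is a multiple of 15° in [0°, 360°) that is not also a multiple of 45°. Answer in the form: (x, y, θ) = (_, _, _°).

Enumerate (i+0.5, j+0.5, θ) over the 21 free cells and 16 admissible headings. For each, cast all 4 beams and compare to the given ranges.
  (5.5, 3.5, 165°): beam 2 = 1.9319 ≠ 1.5529 ✗
  (3.5, 2.5, 240°): beam 1 = 1.0000 ≠ 4.6587 ✗
  (5.5, 3.5, 285°): beam 1 = 1.9319 ≠ 4.6587 ✗
  (5.5, 4.5, 255°): beam 1 = 2.5882 ≠ 4.6587 ✗
  …
  (4.5, 5.5, 285°): r_1=4.6587, r_2=1.5529, r_3=0.5176, r_4=3.6235 — all match ✓
Unique over the lattice → pose = (4.5, 5.5, 285°).

(x, y, θ) = (4.5, 5.5, 285°)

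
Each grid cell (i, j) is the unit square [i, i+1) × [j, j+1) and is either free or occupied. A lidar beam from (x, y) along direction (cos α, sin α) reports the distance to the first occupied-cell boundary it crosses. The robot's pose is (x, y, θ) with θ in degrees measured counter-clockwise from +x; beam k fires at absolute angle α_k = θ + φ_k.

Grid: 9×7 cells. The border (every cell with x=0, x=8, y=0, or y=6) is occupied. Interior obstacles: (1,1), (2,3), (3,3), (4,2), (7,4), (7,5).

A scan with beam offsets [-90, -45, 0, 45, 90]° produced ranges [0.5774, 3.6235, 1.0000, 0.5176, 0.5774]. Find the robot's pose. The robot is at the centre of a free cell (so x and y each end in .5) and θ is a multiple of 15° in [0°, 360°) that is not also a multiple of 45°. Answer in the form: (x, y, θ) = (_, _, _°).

(x, y, θ) = (4.5, 1.5, 210°)

Candidates: 29 free-cell centres × 16 headings = 464 poses. Raycast each; keep the one whose scan matches to 4 dp.
  (2.5, 2.5, 60°): beam 1 = 3.0000 ≠ 0.5774 ✗
  (5.5, 4.5, 285°): beam 1 = 1.9319 ≠ 0.5774 ✗
  (7.5, 2.5, 150°): beam 1 = 1.0000 ≠ 0.5774 ✗
  (3.5, 4.5, 150°): beam 1 = 1.7321 ≠ 0.5774 ✗
  …
  (4.5, 1.5, 210°): r_1=0.5774, r_2=3.6235, r_3=1.0000, r_4=0.5176, r_5=0.5774 — all match ✓
Only this pose fits every beam.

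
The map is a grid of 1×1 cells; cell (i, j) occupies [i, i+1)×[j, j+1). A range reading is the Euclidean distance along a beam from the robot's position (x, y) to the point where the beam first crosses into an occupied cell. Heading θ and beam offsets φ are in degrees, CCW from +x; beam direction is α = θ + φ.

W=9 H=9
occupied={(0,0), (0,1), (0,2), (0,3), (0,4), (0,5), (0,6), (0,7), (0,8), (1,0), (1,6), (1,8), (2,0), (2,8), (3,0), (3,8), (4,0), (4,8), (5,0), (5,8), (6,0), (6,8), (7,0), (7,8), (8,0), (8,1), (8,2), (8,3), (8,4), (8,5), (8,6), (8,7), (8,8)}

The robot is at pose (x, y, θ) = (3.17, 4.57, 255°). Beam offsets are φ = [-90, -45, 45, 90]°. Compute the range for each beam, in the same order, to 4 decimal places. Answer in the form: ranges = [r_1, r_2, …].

ranges = [2.2465, 2.5057, 4.1223, 5.0004]

beam 1: φ=-90°, α=165°
  direction (-0.9659, 0.2588); cell (3,4); t to first gridline: x 0.1760, y 1.6614 (then +1.0353 / +3.8637)
    (2,4) via x @ 0.1760
    (1,4) via x @ 1.2113
    (1,5) via y @ 1.6614
    (0,5) via x @ 2.2465  # hit
  → r_1 = 2.2465
beam 2: φ=-45°, α=210°
  direction (-0.8660, -0.5000); cell (3,4); t to first gridline: x 0.1963, y 1.1400 (then +1.1547 / +2.0000)
    (2,4) via x @ 0.1963
    (2,3) via y @ 1.1400
    (1,3) via x @ 1.3510
    (0,3) via x @ 2.5057  # hit
  → r_2 = 2.5057
beam 3: φ=45°, α=300°
  direction (0.5000, -0.8660); cell (3,4); t to first gridline: x 1.6600, y 0.6582 (then +2.0000 / +1.1547)
    (3,3) via y @ 0.6582
    (4,3) via x @ 1.6600
    (4,2) via y @ 1.8129
    (4,1) via y @ 2.9676
    (5,1) via x @ 3.6600
    (5,0) via y @ 4.1223  # hit
  → r_3 = 4.1223
beam 4: φ=90°, α=345°
  direction (0.9659, -0.2588); cell (3,4); t to first gridline: x 0.8593, y 2.2023 (then +1.0353 / +3.8637)
    (4,4) via x @ 0.8593
    (5,4) via x @ 1.8946
    (5,3) via y @ 2.2023
    (6,3) via x @ 2.9298
    (7,3) via x @ 3.9651
    (8,3) via x @ 5.0004  # hit
  → r_4 = 5.0004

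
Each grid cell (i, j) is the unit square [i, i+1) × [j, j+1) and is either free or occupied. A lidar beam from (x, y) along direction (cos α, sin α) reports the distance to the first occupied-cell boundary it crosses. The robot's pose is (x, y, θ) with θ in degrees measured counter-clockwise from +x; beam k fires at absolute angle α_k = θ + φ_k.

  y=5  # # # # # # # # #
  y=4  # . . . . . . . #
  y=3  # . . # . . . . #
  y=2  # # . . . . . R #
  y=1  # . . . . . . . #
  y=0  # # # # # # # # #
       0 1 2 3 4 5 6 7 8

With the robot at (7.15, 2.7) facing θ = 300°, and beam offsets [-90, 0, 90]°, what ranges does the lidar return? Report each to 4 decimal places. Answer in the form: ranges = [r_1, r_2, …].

beam 1: φ=-90°, α=210°
  direction (-0.8660, -0.5000); cell (7,2); t to first gridline: x 0.1732, y 1.4000 (then +1.1547 / +2.0000)
    (6,2) via x @ 0.1732
    (5,2) via x @ 1.3279
    (5,1) via y @ 1.4000
    (4,1) via x @ 2.4826
    (4,0) via y @ 3.4000  # hit
  → r_1 = 3.4000
beam 2: φ=0°, α=300°
  direction (0.5000, -0.8660); cell (7,2); t to first gridline: x 1.7000, y 0.8083 (then +2.0000 / +1.1547)
    (7,1) via y @ 0.8083
    (8,1) via x @ 1.7000  # hit
  → r_2 = 1.7000
beam 3: φ=90°, α=30°
  direction (0.8660, 0.5000); cell (7,2); t to first gridline: x 0.9815, y 0.6000 (then +1.1547 / +2.0000)
    (7,3) via y @ 0.6000
    (8,3) via x @ 0.9815  # hit
  → r_3 = 0.9815

ranges = [3.4000, 1.7000, 0.9815]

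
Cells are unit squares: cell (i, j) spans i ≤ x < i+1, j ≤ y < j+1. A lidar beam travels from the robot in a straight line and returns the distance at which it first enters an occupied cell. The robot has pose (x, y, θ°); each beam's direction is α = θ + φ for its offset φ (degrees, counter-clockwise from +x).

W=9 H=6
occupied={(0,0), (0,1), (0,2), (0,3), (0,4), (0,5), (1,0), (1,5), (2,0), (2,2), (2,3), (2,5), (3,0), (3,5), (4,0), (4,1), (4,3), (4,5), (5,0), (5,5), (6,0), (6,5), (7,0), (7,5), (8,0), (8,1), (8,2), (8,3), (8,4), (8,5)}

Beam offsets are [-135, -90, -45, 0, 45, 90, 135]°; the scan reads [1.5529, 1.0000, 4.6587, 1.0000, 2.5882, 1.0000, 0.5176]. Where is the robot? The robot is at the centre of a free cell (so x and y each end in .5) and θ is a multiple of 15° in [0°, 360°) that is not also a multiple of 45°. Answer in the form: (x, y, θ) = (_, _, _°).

(x, y, θ) = (3.5, 2.5, 30°)

The pose lattice has 24·16 = 384 candidates. Test each by forward raycasting.
  (6.5, 4.5, 60°): beam 1 = 3.6235 ≠ 1.5529 ✗
  (6.5, 4.5, 165°): beam 1 = 1.0000 ≠ 1.5529 ✗
  (1.5, 2.5, 210°): beam 1 = 2.5882 ≠ 1.5529 ✗
  (1.5, 2.5, 165°): beam 1 = 0.5774 ≠ 1.5529 ✗
  …
  (3.5, 2.5, 30°): r_1=1.5529, r_2=1.0000, r_3=4.6587, r_4=1.0000, r_5=2.5882, r_6=1.0000, r_7=0.5176 — all match ✓
Unique over the lattice → pose = (3.5, 2.5, 30°).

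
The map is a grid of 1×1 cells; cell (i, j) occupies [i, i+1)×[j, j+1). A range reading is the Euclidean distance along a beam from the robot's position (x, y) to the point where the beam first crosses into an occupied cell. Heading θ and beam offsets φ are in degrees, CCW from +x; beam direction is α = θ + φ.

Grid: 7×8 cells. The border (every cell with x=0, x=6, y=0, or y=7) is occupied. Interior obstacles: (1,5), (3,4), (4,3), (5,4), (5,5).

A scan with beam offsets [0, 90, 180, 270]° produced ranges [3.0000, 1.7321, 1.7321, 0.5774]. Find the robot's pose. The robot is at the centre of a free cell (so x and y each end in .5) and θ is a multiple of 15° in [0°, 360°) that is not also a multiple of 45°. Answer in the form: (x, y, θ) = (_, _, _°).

(x, y, θ) = (4.5, 2.5, 210°)

The pose lattice has 25·16 = 400 candidates. Test each by forward raycasting.
  (3.5, 5.5, 105°): beam 1 = 1.5529 ≠ 3.0000 ✗
  (4.5, 6.5, 300°): beam 1 = 1.0000 ≠ 3.0000 ✗
  (5.5, 3.5, 240°): beam 1 = 2.8868 ≠ 3.0000 ✗
  …
  (4.5, 2.5, 210°): r_1=3.0000, r_2=1.7321, r_3=1.7321, r_4=0.5774 — all match ✓
No second candidate reproduces the full scan.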